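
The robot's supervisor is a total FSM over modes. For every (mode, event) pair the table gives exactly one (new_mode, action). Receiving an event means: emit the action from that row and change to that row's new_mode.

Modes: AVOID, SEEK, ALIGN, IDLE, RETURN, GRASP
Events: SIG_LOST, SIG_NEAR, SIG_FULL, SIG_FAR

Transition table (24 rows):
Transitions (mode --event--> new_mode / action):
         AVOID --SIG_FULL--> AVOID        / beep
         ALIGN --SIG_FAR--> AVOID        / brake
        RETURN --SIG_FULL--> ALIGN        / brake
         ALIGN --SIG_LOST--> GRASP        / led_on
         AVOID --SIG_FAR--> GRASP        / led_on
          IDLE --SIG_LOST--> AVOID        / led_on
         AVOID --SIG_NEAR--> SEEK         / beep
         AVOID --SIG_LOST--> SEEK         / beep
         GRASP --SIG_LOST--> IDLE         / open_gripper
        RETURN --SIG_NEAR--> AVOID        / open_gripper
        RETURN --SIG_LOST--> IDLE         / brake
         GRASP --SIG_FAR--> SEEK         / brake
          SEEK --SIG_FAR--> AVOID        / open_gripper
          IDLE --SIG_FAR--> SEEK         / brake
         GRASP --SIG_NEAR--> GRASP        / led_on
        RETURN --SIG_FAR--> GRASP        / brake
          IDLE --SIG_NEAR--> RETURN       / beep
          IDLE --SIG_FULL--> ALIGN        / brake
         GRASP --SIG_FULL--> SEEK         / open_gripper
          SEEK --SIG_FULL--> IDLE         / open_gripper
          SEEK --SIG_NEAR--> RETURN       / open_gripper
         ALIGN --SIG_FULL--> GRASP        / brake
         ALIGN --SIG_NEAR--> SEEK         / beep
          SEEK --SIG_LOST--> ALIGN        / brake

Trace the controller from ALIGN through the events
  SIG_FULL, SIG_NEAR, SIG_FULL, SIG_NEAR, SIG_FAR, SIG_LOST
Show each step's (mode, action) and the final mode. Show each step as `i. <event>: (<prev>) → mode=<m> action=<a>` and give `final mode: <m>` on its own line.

1. SIG_FULL: (ALIGN) → mode=GRASP action=brake
2. SIG_NEAR: (GRASP) → mode=GRASP action=led_on
3. SIG_FULL: (GRASP) → mode=SEEK action=open_gripper
4. SIG_NEAR: (SEEK) → mode=RETURN action=open_gripper
5. SIG_FAR: (RETURN) → mode=GRASP action=brake
6. SIG_LOST: (GRASP) → mode=IDLE action=open_gripper

final mode: IDLE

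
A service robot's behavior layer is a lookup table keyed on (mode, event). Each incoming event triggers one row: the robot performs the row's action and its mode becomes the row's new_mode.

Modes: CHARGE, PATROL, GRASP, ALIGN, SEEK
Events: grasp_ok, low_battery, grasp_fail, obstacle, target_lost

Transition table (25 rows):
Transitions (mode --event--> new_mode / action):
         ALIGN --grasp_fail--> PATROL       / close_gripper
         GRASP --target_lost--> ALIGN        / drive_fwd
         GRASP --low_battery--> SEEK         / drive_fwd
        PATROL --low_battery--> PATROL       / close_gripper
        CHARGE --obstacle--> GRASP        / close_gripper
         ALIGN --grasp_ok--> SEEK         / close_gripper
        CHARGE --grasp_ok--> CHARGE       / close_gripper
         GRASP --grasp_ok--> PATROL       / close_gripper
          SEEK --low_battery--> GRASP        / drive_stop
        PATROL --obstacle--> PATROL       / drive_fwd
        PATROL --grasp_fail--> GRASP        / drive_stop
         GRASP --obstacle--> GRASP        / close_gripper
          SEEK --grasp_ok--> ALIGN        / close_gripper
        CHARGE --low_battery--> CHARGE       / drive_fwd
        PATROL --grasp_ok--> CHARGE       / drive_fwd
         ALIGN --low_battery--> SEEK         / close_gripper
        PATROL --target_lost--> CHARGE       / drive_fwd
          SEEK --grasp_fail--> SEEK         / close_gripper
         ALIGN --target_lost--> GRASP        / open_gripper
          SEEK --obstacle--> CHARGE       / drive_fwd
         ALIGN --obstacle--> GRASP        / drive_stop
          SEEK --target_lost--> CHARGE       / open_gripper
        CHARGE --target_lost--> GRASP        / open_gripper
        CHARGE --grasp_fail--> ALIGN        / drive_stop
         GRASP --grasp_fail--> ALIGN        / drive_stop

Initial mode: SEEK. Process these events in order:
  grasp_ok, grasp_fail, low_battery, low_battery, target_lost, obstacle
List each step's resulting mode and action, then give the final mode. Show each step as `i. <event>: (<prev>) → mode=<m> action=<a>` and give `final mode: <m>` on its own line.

1. grasp_ok: (SEEK) → mode=ALIGN action=close_gripper
2. grasp_fail: (ALIGN) → mode=PATROL action=close_gripper
3. low_battery: (PATROL) → mode=PATROL action=close_gripper
4. low_battery: (PATROL) → mode=PATROL action=close_gripper
5. target_lost: (PATROL) → mode=CHARGE action=drive_fwd
6. obstacle: (CHARGE) → mode=GRASP action=close_gripper

final mode: GRASP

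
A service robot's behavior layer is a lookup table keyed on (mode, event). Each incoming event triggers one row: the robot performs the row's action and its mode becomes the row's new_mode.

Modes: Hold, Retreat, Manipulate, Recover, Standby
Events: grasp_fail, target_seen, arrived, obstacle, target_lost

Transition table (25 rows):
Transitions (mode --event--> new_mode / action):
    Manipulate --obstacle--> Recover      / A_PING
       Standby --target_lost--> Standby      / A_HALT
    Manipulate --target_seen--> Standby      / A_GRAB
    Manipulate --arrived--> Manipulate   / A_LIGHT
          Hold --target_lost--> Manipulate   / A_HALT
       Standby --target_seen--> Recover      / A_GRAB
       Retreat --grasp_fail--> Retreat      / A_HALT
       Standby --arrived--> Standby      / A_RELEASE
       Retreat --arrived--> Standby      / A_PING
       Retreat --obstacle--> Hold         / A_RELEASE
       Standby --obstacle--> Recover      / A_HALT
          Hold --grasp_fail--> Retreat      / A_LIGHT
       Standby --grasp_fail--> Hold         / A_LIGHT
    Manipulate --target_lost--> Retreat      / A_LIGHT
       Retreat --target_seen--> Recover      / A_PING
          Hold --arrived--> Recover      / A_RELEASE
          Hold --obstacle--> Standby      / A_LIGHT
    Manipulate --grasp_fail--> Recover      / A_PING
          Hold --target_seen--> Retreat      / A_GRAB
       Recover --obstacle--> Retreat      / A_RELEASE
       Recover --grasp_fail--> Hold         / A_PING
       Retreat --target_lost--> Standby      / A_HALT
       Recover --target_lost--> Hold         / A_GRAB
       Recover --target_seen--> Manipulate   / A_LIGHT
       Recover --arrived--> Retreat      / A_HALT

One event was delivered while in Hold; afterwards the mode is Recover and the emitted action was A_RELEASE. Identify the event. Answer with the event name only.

arrived

try grasp_fail: (Hold, grasp_fail) → (Retreat, A_LIGHT)
try target_seen: (Hold, target_seen) → (Retreat, A_GRAB)
try arrived: (Hold, arrived) → (Recover, A_RELEASE)  ← matches
try obstacle: (Hold, obstacle) → (Standby, A_LIGHT)
try target_lost: (Hold, target_lost) → (Manipulate, A_HALT)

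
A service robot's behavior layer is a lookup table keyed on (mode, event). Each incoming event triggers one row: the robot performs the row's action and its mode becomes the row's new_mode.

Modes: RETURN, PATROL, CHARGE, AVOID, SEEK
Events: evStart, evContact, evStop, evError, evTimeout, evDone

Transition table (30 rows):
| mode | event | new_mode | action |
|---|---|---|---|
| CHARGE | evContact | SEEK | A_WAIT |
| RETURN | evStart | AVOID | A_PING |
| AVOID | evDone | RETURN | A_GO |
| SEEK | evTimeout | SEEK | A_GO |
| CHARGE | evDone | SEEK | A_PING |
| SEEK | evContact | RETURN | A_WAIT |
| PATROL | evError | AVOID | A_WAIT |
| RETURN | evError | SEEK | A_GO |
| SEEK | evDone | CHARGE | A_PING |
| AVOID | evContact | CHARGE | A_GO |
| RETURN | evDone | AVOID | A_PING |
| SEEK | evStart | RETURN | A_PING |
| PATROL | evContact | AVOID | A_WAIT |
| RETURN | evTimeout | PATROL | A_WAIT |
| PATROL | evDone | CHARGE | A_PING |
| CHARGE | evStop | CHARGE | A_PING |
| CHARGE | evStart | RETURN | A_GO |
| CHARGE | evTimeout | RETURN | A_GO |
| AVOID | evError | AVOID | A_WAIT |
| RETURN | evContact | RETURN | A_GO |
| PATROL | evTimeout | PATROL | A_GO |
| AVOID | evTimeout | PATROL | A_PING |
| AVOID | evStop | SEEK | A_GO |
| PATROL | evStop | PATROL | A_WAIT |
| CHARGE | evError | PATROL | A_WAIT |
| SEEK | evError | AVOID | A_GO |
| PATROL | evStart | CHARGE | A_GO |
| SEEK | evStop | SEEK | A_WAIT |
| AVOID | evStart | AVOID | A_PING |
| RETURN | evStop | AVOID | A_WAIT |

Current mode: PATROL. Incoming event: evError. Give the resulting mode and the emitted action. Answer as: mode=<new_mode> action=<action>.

current mode = PATROL; filter table to that mode:
  (PATROL, evError) → (AVOID, A_WAIT)  ← event matches
  (PATROL, evContact) → (AVOID, A_WAIT)
  (PATROL, evDone) → (CHARGE, A_PING)
  (PATROL, evTimeout) → (PATROL, A_GO)
  (PATROL, evStop) → (PATROL, A_WAIT)
  (PATROL, evStart) → (CHARGE, A_GO)
event = evError selects (AVOID, A_WAIT)

mode=AVOID action=A_WAIT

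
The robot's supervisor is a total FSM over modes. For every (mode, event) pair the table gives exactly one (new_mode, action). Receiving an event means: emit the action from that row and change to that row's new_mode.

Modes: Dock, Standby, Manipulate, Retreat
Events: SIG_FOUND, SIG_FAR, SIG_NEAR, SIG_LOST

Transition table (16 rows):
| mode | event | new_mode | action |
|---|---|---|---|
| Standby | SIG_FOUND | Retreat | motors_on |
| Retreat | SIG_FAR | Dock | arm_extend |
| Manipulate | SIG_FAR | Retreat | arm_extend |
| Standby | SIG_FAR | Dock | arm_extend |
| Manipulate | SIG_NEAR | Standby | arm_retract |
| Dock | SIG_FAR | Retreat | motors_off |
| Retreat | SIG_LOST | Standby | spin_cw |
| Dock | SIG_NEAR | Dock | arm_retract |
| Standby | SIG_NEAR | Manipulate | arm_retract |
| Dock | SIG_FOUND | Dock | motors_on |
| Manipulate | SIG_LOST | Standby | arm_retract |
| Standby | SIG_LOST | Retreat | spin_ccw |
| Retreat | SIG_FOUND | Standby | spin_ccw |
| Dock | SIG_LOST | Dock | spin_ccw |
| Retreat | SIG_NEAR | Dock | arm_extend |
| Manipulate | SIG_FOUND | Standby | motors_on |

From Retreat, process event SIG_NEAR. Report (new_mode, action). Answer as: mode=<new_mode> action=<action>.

mode=Dock action=arm_extend

current mode = Retreat; filter table to that mode:
  (Retreat, SIG_FAR) → (Dock, arm_extend)
  (Retreat, SIG_LOST) → (Standby, spin_cw)
  (Retreat, SIG_FOUND) → (Standby, spin_ccw)
  (Retreat, SIG_NEAR) → (Dock, arm_extend)  ← event matches
event = SIG_NEAR selects (Dock, arm_extend)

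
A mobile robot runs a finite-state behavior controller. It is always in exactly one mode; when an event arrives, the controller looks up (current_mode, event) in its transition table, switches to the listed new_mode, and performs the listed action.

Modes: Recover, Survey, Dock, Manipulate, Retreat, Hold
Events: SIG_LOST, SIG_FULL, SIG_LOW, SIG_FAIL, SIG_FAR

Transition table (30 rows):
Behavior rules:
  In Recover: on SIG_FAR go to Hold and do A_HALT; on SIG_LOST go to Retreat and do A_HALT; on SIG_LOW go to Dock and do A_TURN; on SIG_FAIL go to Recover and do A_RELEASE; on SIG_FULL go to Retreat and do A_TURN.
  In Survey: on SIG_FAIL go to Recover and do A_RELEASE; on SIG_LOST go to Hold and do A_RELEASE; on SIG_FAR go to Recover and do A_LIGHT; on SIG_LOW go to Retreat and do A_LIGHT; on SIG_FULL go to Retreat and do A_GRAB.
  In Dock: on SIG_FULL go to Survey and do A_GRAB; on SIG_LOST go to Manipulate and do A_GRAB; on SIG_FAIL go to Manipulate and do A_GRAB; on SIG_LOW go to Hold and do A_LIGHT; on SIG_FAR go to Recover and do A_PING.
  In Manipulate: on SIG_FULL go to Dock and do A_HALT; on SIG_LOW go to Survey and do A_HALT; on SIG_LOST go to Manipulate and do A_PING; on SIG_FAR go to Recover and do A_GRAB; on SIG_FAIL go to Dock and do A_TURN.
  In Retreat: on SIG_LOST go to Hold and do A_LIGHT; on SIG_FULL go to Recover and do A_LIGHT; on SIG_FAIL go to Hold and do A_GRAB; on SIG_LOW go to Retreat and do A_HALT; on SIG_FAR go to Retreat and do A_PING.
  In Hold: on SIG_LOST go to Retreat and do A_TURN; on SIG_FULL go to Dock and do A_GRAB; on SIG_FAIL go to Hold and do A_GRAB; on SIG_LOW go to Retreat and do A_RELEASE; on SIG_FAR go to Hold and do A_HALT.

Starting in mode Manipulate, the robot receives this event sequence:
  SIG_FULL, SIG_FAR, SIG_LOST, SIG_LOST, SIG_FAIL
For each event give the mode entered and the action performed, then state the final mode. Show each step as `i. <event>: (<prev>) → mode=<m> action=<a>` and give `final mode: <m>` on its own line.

1. SIG_FULL: (Manipulate) → mode=Dock action=A_HALT
2. SIG_FAR: (Dock) → mode=Recover action=A_PING
3. SIG_LOST: (Recover) → mode=Retreat action=A_HALT
4. SIG_LOST: (Retreat) → mode=Hold action=A_LIGHT
5. SIG_FAIL: (Hold) → mode=Hold action=A_GRAB

final mode: Hold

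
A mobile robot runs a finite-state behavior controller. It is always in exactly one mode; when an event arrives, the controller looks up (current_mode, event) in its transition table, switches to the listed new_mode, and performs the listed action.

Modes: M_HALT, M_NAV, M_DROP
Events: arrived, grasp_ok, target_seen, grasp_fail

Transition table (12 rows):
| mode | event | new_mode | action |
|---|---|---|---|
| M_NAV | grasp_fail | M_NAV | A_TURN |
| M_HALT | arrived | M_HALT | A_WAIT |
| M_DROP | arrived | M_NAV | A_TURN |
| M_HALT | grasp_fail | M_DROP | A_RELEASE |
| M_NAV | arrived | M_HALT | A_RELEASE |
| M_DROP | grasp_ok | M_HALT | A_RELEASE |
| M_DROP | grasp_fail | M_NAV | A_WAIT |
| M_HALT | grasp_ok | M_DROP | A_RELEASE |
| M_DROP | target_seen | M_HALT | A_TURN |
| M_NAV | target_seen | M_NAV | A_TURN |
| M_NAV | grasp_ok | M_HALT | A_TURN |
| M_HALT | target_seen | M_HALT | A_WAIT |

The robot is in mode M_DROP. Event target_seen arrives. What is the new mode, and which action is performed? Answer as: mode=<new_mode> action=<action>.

current mode = M_DROP; filter table to that mode:
  (M_DROP, arrived) → (M_NAV, A_TURN)
  (M_DROP, grasp_ok) → (M_HALT, A_RELEASE)
  (M_DROP, grasp_fail) → (M_NAV, A_WAIT)
  (M_DROP, target_seen) → (M_HALT, A_TURN)  ← event matches
event = target_seen selects (M_HALT, A_TURN)

mode=M_HALT action=A_TURN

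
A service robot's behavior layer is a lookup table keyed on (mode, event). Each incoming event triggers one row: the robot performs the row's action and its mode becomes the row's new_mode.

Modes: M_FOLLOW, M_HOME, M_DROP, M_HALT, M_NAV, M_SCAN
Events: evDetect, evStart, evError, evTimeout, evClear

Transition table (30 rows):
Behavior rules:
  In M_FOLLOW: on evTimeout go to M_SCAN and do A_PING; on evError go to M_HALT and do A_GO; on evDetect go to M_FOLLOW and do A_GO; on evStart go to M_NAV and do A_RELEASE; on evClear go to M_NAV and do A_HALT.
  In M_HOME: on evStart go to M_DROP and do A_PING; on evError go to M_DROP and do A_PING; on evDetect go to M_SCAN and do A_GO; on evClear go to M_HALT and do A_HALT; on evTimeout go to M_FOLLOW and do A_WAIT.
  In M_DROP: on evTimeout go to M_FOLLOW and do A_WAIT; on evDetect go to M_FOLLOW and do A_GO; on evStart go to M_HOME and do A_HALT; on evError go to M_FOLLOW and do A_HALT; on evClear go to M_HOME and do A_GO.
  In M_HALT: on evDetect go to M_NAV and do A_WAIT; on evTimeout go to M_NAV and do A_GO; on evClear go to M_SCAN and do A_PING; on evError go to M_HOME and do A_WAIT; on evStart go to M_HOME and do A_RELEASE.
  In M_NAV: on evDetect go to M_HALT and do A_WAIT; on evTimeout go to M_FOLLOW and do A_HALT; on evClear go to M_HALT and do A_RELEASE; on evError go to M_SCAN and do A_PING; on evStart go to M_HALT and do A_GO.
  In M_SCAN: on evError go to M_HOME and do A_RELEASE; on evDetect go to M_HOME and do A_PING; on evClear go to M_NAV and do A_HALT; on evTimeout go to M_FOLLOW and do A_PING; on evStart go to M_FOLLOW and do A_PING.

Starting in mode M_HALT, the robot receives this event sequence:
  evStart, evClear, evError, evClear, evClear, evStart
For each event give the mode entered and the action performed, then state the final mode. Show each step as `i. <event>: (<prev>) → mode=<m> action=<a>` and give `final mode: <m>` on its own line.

final mode: M_FOLLOW

1. evStart: (M_HALT) → mode=M_HOME action=A_RELEASE
2. evClear: (M_HOME) → mode=M_HALT action=A_HALT
3. evError: (M_HALT) → mode=M_HOME action=A_WAIT
4. evClear: (M_HOME) → mode=M_HALT action=A_HALT
5. evClear: (M_HALT) → mode=M_SCAN action=A_PING
6. evStart: (M_SCAN) → mode=M_FOLLOW action=A_PING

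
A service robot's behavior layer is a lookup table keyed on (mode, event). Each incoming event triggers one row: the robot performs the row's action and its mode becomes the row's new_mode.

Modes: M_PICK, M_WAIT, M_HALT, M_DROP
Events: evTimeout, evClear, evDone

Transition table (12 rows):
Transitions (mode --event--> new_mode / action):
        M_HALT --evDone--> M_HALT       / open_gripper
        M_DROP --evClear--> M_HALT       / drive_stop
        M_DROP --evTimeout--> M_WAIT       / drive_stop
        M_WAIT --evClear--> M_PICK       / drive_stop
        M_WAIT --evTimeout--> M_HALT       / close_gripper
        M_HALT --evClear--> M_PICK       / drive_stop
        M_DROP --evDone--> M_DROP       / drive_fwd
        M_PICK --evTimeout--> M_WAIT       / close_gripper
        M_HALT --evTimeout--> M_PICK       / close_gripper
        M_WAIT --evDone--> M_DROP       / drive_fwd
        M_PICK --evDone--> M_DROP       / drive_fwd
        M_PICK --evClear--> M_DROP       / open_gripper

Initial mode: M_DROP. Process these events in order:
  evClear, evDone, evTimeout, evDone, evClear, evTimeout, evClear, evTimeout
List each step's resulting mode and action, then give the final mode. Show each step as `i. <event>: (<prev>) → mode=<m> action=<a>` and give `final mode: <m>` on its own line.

final mode: M_WAIT

1. evClear: (M_DROP) → mode=M_HALT action=drive_stop
2. evDone: (M_HALT) → mode=M_HALT action=open_gripper
3. evTimeout: (M_HALT) → mode=M_PICK action=close_gripper
4. evDone: (M_PICK) → mode=M_DROP action=drive_fwd
5. evClear: (M_DROP) → mode=M_HALT action=drive_stop
6. evTimeout: (M_HALT) → mode=M_PICK action=close_gripper
7. evClear: (M_PICK) → mode=M_DROP action=open_gripper
8. evTimeout: (M_DROP) → mode=M_WAIT action=drive_stop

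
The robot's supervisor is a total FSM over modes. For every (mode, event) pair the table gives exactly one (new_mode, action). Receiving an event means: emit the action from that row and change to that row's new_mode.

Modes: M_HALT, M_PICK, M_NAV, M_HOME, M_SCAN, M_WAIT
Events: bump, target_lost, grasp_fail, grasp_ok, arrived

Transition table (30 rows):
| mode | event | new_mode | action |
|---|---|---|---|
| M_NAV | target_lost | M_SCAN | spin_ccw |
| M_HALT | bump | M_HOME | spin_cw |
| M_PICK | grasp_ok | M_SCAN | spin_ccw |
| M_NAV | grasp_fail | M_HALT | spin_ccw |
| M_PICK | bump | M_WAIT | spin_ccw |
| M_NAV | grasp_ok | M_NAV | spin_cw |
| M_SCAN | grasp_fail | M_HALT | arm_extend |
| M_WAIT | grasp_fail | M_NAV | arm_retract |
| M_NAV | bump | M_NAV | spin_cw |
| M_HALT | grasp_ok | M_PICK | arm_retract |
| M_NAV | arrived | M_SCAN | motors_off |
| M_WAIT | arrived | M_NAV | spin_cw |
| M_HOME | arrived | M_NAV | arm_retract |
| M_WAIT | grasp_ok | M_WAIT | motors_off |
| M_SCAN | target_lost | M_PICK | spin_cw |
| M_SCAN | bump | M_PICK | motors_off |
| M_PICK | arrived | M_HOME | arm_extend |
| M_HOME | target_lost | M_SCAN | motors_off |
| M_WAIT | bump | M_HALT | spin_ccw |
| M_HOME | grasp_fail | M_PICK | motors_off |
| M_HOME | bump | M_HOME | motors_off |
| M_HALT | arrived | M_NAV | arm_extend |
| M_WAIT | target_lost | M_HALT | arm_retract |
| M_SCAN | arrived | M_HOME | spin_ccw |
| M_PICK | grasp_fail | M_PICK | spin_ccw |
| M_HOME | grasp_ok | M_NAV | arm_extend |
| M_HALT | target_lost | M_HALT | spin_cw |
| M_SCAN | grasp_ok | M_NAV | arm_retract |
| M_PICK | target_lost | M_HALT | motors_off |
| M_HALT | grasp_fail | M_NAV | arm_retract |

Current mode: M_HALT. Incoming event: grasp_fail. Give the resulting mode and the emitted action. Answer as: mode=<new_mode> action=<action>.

current mode = M_HALT; filter table to that mode:
  (M_HALT, bump) → (M_HOME, spin_cw)
  (M_HALT, grasp_ok) → (M_PICK, arm_retract)
  (M_HALT, arrived) → (M_NAV, arm_extend)
  (M_HALT, target_lost) → (M_HALT, spin_cw)
  (M_HALT, grasp_fail) → (M_NAV, arm_retract)  ← event matches
event = grasp_fail selects (M_NAV, arm_retract)

mode=M_NAV action=arm_retract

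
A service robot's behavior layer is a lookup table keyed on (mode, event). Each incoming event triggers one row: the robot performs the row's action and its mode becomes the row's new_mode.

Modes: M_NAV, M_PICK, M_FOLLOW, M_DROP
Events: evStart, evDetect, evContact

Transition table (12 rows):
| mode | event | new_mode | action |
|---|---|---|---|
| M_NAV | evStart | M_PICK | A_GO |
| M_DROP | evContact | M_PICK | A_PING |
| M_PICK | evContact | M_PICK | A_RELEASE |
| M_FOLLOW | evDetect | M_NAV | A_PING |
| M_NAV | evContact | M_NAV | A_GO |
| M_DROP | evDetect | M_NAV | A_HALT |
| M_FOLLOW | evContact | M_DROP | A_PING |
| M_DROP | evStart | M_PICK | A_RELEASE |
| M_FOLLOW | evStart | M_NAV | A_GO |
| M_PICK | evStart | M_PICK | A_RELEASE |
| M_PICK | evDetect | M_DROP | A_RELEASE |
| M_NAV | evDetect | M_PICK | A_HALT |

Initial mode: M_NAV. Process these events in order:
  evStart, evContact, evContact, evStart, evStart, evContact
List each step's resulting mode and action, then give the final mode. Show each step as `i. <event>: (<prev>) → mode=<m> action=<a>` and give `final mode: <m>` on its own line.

final mode: M_PICK

1. evStart: (M_NAV) → mode=M_PICK action=A_GO
2. evContact: (M_PICK) → mode=M_PICK action=A_RELEASE
3. evContact: (M_PICK) → mode=M_PICK action=A_RELEASE
4. evStart: (M_PICK) → mode=M_PICK action=A_RELEASE
5. evStart: (M_PICK) → mode=M_PICK action=A_RELEASE
6. evContact: (M_PICK) → mode=M_PICK action=A_RELEASE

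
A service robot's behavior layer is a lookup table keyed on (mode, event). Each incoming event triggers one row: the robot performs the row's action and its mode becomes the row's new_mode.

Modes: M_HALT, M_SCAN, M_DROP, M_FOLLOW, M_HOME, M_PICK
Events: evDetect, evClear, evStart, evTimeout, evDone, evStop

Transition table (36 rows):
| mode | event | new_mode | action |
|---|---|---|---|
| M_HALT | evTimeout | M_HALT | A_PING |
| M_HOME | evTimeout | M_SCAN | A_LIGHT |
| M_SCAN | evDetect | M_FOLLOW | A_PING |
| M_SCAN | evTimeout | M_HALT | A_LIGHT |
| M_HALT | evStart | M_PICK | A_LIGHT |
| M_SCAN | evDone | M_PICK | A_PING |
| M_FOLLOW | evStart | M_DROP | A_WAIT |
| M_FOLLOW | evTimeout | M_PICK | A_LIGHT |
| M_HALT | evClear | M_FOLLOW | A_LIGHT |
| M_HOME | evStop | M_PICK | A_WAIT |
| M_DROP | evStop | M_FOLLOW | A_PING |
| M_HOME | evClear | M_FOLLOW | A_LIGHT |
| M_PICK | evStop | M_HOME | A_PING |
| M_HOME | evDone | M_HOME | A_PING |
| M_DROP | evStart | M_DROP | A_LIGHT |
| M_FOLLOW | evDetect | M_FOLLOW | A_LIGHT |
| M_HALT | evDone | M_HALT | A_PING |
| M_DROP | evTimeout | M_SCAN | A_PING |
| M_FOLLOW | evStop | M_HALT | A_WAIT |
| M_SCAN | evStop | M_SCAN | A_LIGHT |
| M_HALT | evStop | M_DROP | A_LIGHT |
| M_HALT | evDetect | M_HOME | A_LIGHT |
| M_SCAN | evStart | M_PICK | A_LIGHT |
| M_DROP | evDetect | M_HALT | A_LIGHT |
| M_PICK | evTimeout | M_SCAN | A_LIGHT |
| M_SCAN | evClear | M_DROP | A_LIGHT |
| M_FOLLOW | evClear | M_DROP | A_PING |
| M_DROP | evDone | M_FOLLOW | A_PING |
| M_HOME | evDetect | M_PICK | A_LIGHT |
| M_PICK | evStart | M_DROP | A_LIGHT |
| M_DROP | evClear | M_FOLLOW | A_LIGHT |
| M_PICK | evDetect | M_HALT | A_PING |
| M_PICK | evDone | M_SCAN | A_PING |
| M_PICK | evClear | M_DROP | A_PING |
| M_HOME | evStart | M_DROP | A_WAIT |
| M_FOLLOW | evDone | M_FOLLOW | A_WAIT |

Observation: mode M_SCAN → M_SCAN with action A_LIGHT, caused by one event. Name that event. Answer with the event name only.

try evDetect: (M_SCAN, evDetect) → (M_FOLLOW, A_PING)
try evClear: (M_SCAN, evClear) → (M_DROP, A_LIGHT)
try evStart: (M_SCAN, evStart) → (M_PICK, A_LIGHT)
try evTimeout: (M_SCAN, evTimeout) → (M_HALT, A_LIGHT)
try evDone: (M_SCAN, evDone) → (M_PICK, A_PING)
try evStop: (M_SCAN, evStop) → (M_SCAN, A_LIGHT)  ← matches

evStop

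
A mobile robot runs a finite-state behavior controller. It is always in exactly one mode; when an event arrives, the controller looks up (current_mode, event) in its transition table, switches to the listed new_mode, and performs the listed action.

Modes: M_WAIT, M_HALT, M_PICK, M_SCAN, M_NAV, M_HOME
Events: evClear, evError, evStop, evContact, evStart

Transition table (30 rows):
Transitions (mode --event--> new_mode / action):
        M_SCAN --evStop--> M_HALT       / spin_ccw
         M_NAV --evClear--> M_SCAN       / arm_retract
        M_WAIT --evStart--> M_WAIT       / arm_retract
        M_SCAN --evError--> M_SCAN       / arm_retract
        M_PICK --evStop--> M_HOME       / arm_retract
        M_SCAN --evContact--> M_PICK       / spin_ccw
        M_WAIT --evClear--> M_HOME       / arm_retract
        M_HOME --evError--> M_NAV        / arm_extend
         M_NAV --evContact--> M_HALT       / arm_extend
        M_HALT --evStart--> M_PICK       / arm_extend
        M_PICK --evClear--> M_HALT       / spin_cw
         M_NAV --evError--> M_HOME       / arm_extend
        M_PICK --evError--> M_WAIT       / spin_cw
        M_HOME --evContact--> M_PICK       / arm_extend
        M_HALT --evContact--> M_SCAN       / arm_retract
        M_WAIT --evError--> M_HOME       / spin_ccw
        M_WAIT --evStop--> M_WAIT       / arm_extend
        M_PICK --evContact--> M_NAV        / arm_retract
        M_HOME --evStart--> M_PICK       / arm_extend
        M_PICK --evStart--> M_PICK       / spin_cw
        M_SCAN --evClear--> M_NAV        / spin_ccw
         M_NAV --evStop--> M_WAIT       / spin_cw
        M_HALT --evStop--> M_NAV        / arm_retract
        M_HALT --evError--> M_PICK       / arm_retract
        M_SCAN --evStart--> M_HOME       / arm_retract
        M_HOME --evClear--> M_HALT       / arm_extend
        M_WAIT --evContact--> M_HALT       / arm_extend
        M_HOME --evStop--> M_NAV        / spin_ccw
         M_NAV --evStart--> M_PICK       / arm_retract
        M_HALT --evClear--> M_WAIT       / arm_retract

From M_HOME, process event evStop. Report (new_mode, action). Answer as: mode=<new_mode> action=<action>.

current mode = M_HOME; filter table to that mode:
  (M_HOME, evError) → (M_NAV, arm_extend)
  (M_HOME, evContact) → (M_PICK, arm_extend)
  (M_HOME, evStart) → (M_PICK, arm_extend)
  (M_HOME, evClear) → (M_HALT, arm_extend)
  (M_HOME, evStop) → (M_NAV, spin_ccw)  ← event matches
event = evStop selects (M_NAV, spin_ccw)

mode=M_NAV action=spin_ccw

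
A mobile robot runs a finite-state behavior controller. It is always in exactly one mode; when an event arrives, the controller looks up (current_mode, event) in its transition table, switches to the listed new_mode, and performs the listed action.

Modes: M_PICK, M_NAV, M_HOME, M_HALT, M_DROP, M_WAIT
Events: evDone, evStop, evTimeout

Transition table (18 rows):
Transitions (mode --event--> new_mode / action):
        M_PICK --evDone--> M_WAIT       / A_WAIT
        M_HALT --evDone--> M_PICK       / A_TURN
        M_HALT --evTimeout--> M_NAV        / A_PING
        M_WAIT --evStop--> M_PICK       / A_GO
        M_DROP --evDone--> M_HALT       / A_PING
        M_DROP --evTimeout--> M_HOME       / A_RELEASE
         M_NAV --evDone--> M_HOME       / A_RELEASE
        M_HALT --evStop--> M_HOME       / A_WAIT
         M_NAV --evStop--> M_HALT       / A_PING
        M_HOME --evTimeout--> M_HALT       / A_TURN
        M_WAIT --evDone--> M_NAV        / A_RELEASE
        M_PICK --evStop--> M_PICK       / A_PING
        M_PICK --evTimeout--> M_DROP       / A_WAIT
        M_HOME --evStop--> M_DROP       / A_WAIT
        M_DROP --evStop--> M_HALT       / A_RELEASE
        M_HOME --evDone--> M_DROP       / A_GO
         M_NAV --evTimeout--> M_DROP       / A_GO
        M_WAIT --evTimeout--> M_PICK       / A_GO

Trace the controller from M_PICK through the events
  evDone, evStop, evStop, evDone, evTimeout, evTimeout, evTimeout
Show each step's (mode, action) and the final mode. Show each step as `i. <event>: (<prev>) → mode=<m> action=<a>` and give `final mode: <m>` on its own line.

1. evDone: (M_PICK) → mode=M_WAIT action=A_WAIT
2. evStop: (M_WAIT) → mode=M_PICK action=A_GO
3. evStop: (M_PICK) → mode=M_PICK action=A_PING
4. evDone: (M_PICK) → mode=M_WAIT action=A_WAIT
5. evTimeout: (M_WAIT) → mode=M_PICK action=A_GO
6. evTimeout: (M_PICK) → mode=M_DROP action=A_WAIT
7. evTimeout: (M_DROP) → mode=M_HOME action=A_RELEASE

final mode: M_HOME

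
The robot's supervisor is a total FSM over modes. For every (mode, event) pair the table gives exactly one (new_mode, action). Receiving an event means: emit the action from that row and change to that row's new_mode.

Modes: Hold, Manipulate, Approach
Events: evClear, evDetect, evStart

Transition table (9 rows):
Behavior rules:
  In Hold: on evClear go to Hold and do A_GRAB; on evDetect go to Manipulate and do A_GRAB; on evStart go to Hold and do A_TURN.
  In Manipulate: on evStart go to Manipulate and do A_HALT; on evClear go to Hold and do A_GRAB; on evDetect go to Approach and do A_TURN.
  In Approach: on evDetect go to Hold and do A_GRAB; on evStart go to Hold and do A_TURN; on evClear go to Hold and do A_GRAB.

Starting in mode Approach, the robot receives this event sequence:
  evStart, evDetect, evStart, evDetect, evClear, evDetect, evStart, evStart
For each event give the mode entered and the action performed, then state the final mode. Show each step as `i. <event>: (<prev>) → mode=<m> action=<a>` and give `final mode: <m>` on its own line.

final mode: Manipulate

1. evStart: (Approach) → mode=Hold action=A_TURN
2. evDetect: (Hold) → mode=Manipulate action=A_GRAB
3. evStart: (Manipulate) → mode=Manipulate action=A_HALT
4. evDetect: (Manipulate) → mode=Approach action=A_TURN
5. evClear: (Approach) → mode=Hold action=A_GRAB
6. evDetect: (Hold) → mode=Manipulate action=A_GRAB
7. evStart: (Manipulate) → mode=Manipulate action=A_HALT
8. evStart: (Manipulate) → mode=Manipulate action=A_HALT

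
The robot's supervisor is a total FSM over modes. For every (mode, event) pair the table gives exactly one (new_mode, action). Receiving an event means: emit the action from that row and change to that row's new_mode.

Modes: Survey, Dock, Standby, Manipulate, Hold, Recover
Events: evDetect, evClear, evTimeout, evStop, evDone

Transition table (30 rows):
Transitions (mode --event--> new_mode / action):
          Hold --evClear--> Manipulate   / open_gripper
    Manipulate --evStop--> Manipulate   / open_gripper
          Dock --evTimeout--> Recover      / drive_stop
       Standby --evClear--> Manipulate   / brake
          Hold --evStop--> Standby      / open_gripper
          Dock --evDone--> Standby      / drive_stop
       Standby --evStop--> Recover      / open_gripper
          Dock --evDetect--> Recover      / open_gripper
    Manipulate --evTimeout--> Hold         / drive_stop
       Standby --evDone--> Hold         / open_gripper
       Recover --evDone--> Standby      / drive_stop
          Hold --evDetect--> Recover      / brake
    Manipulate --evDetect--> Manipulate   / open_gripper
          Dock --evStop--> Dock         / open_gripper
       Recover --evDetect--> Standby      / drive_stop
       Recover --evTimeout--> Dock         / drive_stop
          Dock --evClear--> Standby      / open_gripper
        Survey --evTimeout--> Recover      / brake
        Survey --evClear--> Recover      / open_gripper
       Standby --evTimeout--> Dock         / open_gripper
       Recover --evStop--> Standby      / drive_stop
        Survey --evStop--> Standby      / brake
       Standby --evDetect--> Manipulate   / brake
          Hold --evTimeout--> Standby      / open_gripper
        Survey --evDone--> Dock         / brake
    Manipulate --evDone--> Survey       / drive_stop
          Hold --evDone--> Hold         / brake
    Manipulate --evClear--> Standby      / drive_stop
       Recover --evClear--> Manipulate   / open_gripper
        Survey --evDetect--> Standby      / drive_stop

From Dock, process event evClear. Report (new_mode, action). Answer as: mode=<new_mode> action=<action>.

mode=Standby action=open_gripper

current mode = Dock; filter table to that mode:
  (Dock, evTimeout) → (Recover, drive_stop)
  (Dock, evDone) → (Standby, drive_stop)
  (Dock, evDetect) → (Recover, open_gripper)
  (Dock, evStop) → (Dock, open_gripper)
  (Dock, evClear) → (Standby, open_gripper)  ← event matches
event = evClear selects (Standby, open_gripper)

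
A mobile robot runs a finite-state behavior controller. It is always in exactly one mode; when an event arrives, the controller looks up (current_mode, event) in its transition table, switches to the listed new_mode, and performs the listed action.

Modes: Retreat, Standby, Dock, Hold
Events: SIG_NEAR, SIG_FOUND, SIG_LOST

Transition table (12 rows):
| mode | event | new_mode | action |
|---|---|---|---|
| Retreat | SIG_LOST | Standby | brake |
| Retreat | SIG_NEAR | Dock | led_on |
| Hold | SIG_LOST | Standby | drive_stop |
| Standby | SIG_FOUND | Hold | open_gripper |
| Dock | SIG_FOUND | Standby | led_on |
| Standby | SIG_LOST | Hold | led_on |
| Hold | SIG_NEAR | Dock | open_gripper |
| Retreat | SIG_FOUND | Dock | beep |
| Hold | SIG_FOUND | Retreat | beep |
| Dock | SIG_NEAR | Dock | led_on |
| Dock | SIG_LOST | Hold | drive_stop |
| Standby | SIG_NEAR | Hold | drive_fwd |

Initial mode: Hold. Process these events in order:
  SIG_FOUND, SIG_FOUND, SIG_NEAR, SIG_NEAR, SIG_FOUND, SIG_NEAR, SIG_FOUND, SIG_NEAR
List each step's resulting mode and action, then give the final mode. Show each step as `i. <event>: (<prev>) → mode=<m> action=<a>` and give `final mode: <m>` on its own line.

final mode: Dock

1. SIG_FOUND: (Hold) → mode=Retreat action=beep
2. SIG_FOUND: (Retreat) → mode=Dock action=beep
3. SIG_NEAR: (Dock) → mode=Dock action=led_on
4. SIG_NEAR: (Dock) → mode=Dock action=led_on
5. SIG_FOUND: (Dock) → mode=Standby action=led_on
6. SIG_NEAR: (Standby) → mode=Hold action=drive_fwd
7. SIG_FOUND: (Hold) → mode=Retreat action=beep
8. SIG_NEAR: (Retreat) → mode=Dock action=led_on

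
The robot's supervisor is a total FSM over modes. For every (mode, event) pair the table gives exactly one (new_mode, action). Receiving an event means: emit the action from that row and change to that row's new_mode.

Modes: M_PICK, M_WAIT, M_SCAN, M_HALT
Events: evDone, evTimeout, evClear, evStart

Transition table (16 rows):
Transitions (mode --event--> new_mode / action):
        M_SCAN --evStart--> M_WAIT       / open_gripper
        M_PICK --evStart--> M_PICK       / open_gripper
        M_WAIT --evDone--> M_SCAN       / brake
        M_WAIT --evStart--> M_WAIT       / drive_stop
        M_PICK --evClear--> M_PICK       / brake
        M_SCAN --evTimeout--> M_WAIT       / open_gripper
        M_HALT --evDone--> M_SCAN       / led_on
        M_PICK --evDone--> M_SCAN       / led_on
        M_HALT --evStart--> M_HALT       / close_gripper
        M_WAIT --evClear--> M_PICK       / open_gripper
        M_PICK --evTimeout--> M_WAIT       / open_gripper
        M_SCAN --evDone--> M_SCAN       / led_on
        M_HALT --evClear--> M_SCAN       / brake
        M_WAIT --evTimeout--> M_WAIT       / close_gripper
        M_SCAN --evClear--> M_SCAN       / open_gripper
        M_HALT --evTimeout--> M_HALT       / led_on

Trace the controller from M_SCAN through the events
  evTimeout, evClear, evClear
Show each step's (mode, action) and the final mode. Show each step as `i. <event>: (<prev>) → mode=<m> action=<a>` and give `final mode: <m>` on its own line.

final mode: M_PICK

1. evTimeout: (M_SCAN) → mode=M_WAIT action=open_gripper
2. evClear: (M_WAIT) → mode=M_PICK action=open_gripper
3. evClear: (M_PICK) → mode=M_PICK action=brake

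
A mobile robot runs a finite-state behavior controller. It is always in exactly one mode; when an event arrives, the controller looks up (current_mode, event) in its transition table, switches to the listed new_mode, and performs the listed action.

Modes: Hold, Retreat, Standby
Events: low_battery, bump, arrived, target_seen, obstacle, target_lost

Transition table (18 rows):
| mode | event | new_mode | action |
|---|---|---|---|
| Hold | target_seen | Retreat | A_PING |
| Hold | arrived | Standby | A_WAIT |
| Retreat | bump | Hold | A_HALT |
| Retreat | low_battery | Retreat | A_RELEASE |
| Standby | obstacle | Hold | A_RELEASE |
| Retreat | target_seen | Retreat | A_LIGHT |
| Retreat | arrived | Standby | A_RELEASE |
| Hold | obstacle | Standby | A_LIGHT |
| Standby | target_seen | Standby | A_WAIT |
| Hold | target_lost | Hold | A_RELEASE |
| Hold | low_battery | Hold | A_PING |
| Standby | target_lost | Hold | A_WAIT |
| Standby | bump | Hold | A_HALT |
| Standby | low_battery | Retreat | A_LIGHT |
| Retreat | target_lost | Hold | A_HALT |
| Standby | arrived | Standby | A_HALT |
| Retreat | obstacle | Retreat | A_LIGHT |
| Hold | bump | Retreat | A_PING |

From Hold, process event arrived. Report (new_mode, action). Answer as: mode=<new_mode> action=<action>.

mode=Standby action=A_WAIT

current mode = Hold; filter table to that mode:
  (Hold, target_seen) → (Retreat, A_PING)
  (Hold, arrived) → (Standby, A_WAIT)  ← event matches
  (Hold, obstacle) → (Standby, A_LIGHT)
  (Hold, target_lost) → (Hold, A_RELEASE)
  (Hold, low_battery) → (Hold, A_PING)
  (Hold, bump) → (Retreat, A_PING)
event = arrived selects (Standby, A_WAIT)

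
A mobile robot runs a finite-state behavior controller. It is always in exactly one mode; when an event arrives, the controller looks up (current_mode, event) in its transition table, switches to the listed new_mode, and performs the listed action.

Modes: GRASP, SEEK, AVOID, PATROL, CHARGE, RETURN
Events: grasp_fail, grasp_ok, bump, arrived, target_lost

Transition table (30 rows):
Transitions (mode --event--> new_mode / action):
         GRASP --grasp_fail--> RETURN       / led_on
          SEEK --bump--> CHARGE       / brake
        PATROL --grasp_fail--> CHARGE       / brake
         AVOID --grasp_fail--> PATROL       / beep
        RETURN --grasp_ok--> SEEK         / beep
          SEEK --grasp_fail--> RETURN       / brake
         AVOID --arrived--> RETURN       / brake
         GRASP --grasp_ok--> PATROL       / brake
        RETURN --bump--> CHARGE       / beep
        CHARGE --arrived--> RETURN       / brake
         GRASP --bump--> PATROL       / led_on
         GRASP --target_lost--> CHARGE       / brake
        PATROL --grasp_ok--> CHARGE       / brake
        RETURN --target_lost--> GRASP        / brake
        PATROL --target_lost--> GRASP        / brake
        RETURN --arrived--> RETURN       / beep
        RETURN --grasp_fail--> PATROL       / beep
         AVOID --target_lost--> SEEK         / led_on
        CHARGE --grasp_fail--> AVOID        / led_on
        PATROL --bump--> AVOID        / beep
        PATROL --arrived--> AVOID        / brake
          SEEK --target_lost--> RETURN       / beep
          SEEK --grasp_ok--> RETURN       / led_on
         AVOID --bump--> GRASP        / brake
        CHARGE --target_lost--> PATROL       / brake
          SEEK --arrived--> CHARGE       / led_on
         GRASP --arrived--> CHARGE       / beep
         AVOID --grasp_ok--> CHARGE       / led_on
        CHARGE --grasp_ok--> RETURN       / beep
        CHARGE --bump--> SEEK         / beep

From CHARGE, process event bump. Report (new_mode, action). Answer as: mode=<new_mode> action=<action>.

current mode = CHARGE; filter table to that mode:
  (CHARGE, arrived) → (RETURN, brake)
  (CHARGE, grasp_fail) → (AVOID, led_on)
  (CHARGE, target_lost) → (PATROL, brake)
  (CHARGE, grasp_ok) → (RETURN, beep)
  (CHARGE, bump) → (SEEK, beep)  ← event matches
event = bump selects (SEEK, beep)

mode=SEEK action=beep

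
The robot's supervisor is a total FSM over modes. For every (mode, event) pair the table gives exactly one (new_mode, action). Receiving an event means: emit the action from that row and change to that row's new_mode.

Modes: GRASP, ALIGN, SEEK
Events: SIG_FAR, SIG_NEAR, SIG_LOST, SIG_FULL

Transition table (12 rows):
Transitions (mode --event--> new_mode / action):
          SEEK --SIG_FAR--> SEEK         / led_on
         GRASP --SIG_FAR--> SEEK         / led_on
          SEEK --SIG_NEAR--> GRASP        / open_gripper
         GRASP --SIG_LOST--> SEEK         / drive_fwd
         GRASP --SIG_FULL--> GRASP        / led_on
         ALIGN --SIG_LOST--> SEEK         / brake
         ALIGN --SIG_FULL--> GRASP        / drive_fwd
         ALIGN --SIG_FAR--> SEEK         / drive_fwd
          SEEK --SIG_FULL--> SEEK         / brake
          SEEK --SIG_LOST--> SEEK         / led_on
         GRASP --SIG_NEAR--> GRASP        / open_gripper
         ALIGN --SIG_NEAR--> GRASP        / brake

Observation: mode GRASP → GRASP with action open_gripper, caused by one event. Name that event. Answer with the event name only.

SIG_NEAR

try SIG_FAR: (GRASP, SIG_FAR) → (SEEK, led_on)
try SIG_NEAR: (GRASP, SIG_NEAR) → (GRASP, open_gripper)  ← matches
try SIG_LOST: (GRASP, SIG_LOST) → (SEEK, drive_fwd)
try SIG_FULL: (GRASP, SIG_FULL) → (GRASP, led_on)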